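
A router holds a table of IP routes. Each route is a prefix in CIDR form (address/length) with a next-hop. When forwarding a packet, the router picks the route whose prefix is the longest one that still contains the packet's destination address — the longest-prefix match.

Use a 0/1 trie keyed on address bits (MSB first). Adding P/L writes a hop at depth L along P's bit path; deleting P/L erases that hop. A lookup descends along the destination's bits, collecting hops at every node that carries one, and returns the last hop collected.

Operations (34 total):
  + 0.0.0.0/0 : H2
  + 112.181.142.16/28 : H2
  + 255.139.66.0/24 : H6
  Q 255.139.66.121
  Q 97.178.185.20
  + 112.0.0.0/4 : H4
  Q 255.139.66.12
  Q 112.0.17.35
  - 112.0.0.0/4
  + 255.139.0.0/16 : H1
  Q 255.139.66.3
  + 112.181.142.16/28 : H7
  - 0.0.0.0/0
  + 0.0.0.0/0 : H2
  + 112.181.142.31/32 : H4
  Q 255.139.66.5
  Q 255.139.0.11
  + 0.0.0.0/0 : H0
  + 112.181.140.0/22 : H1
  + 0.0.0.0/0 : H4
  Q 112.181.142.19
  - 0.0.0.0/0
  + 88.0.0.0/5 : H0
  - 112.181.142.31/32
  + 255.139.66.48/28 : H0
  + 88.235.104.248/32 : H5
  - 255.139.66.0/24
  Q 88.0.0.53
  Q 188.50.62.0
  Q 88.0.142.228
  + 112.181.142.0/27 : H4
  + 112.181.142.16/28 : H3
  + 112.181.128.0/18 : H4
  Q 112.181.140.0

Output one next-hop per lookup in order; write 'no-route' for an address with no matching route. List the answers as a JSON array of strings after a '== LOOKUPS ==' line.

Trace:
  + 0.0.0.0/0 (H2) depth=0
  + 112.181.142.16/28 (H2) depth=28
  + 255.139.66.0/24 (H6) depth=24
  lookup 255.139.66.121: bits 111111111000101101000010 walk d0:H2→d1:-→d2:-→d3:-→d4:-→d5:-→d6:-→d7:-→d8:-→d9:-→d10:-→d11:-→d12:-→d13:-→d14:-→d15:-→d16:-→d17:-→d18:-→d19:-→d20:-→d21:-→d22:-→d23:-→d24:H6 -> H6
  lookup 97.178.185.20: bits 011 walk d0:H2→d1:-→d2:-→d3:- -> H2
  + 112.0.0.0/4 (H4) depth=4
  lookup 255.139.66.12: bits 111111111000101101000010 walk d0:H2→d1:-→d2:-→d3:-→d4:-→d5:-→d6:-→d7:-→d8:-→d9:-→d10:-→d11:-→d12:-→d13:-→d14:-→d15:-→d16:-→d17:-→d18:-→d19:-→d20:-→d21:-→d22:-→d23:-→d24:H6 -> H6
  lookup 112.0.17.35: bits 01110000 walk d0:H2→d1:-→d2:-→d3:-→d4:H4→d5:-→d6:-→d7:-→d8:- -> H4
  del 112.0.0.0/4 (clear depth 4)
  + 255.139.0.0/16 (H1) depth=16
  lookup 255.139.66.3: bits 111111111000101101000010 walk d0:H2→d1:-→d2:-→d3:-→d4:-→d5:-→d6:-→d7:-→d8:-→d9:-→d10:-→d11:-→d12:-→d13:-→d14:-→d15:-→d16:H1→d17:-→d18:-→d19:-→d20:-→d21:-→d22:-→d23:-→d24:H6 -> H6
  + 112.181.142.16/28 (H7) depth=28
  del 0.0.0.0/0 (clear depth 0)
  + 0.0.0.0/0 (H2) depth=0
  + 112.181.142.31/32 (H4) depth=32
  lookup 255.139.66.5: bits 111111111000101101000010 walk d0:H2→d1:-→d2:-→d3:-→d4:-→d5:-→d6:-→d7:-→d8:-→d9:-→d10:-→d11:-→d12:-→d13:-→d14:-→d15:-→d16:H1→d17:-→d18:-→d19:-→d20:-→d21:-→d22:-→d23:-→d24:H6 -> H6
  lookup 255.139.0.11: bits 11111111100010110 walk d0:H2→d1:-→d2:-→d3:-→d4:-→d5:-→d6:-→d7:-→d8:-→d9:-→d10:-→d11:-→d12:-→d13:-→d14:-→d15:-→d16:H1→d17:- -> H1
  + 0.0.0.0/0 (H0) depth=0
  + 112.181.140.0/22 (H1) depth=22
  + 0.0.0.0/0 (H4) depth=0
  lookup 112.181.142.19: bits 0111000010110101100011100001 walk d0:H4→d1:-→d2:-→d3:-→d4:-→d5:-→d6:-→d7:-→d8:-→d9:-→d10:-→d11:-→d12:-→d13:-→d14:-→d15:-→d16:-→d17:-→d18:-→d19:-→d20:-→d21:-→d22:H1→d23:-→d24:-→d25:-→d26:-→d27:-→d28:H7 -> H7
  del 0.0.0.0/0 (clear depth 0)
  + 88.0.0.0/5 (H0) depth=5
  del 112.181.142.31/32 (clear depth 32)
  + 255.139.66.48/28 (H0) depth=28
  + 88.235.104.248/32 (H5) depth=32
  del 255.139.66.0/24 (clear depth 24)
  lookup 88.0.0.53: bits 01011000 walk d0:-→d1:-→d2:-→d3:-→d4:-→d5:H0→d6:-→d7:-→d8:- -> H0
  lookup 188.50.62.0: bits 1 walk d0:-→d1:- -> no-route
  lookup 88.0.142.228: bits 01011000 walk d0:-→d1:-→d2:-→d3:-→d4:-→d5:H0→d6:-→d7:-→d8:- -> H0
  + 112.181.142.0/27 (H4) depth=27
  + 112.181.142.16/28 (H3) depth=28
  + 112.181.128.0/18 (H4) depth=18
  lookup 112.181.140.0: bits 0111000010110101100011 walk d0:-→d1:-→d2:-→d3:-→d4:-→d5:-→d6:-→d7:-→d8:-→d9:-→d10:-→d11:-→d12:-→d13:-→d14:-→d15:-→d16:-→d17:-→d18:H4→d19:-→d20:-→d21:-→d22:H1 -> H1

== LOOKUPS ==
["H6","H2","H6","H4","H6","H6","H1","H7","H0","no-route","H0","H1"]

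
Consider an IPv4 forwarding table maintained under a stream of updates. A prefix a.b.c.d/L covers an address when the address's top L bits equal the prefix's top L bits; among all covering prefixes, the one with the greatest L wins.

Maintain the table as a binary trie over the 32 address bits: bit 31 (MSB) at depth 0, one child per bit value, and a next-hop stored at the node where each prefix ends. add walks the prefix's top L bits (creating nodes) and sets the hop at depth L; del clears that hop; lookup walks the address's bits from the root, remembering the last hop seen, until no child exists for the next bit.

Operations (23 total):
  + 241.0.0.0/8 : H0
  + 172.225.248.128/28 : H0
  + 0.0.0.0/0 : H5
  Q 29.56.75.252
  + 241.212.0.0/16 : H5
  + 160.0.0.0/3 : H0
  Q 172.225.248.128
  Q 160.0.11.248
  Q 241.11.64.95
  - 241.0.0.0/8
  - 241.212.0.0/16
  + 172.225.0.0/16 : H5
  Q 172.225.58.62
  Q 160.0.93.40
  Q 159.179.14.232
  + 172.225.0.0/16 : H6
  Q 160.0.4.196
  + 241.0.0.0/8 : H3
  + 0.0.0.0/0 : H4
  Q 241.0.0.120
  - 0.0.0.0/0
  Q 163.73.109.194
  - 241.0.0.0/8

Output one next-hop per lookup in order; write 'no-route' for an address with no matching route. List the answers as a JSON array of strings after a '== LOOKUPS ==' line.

Apply in order:
  + 241.0.0.0/8 (H0) depth=8
  + 172.225.248.128/28 (H0) depth=28
  + 0.0.0.0/0 (H5) depth=0
  lookup 29.56.75.252: bits ε walk d0:H5 -> H5
  + 241.212.0.0/16 (H5) depth=16
  + 160.0.0.0/3 (H0) depth=3
  lookup 172.225.248.128: bits 1010110011100001111110001000 walk d0:H5→d1:-→d2:-→d3:H0→d4:-→d5:-→d6:-→d7:-→d8:-→d9:-→d10:-→d11:-→d12:-→d13:-→d14:-→d15:-→d16:-→d17:-→d18:-→d19:-→d20:-→d21:-→d22:-→d23:-→d24:-→d25:-→d26:-→d27:-→d28:H0 -> H0
  lookup 160.0.11.248: bits 1010 walk d0:H5→d1:-→d2:-→d3:H0→d4:- -> H0
  lookup 241.11.64.95: bits 11110001 walk d0:H5→d1:-→d2:-→d3:-→d4:-→d5:-→d6:-→d7:-→d8:H0 -> H0
  del 241.0.0.0/8 (clear depth 8)
  del 241.212.0.0/16 (clear depth 16)
  + 172.225.0.0/16 (H5) depth=16
  lookup 172.225.58.62: bits 1010110011100001 walk d0:H5→d1:-→d2:-→d3:H0→d4:-→d5:-→d6:-→d7:-→d8:-→d9:-→d10:-→d11:-→d12:-→d13:-→d14:-→d15:-→d16:H5 -> H5
  lookup 160.0.93.40: bits 1010 walk d0:H5→d1:-→d2:-→d3:H0→d4:- -> H0
  lookup 159.179.14.232: bits 10 walk d0:H5→d1:-→d2:- -> H5
  + 172.225.0.0/16 (H6) depth=16
  lookup 160.0.4.196: bits 1010 walk d0:H5→d1:-→d2:-→d3:H0→d4:- -> H0
  + 241.0.0.0/8 (H3) depth=8
  + 0.0.0.0/0 (H4) depth=0
  lookup 241.0.0.120: bits 11110001 walk d0:H4→d1:-→d2:-→d3:-→d4:-→d5:-→d6:-→d7:-→d8:H3 -> H3
  del 0.0.0.0/0 (clear depth 0)
  lookup 163.73.109.194: bits 1010 walk d0:-→d1:-→d2:-→d3:H0→d4:- -> H0
  del 241.0.0.0/8 (clear depth 8)

== LOOKUPS ==
["H5","H0","H0","H0","H5","H0","H5","H0","H3","H0"]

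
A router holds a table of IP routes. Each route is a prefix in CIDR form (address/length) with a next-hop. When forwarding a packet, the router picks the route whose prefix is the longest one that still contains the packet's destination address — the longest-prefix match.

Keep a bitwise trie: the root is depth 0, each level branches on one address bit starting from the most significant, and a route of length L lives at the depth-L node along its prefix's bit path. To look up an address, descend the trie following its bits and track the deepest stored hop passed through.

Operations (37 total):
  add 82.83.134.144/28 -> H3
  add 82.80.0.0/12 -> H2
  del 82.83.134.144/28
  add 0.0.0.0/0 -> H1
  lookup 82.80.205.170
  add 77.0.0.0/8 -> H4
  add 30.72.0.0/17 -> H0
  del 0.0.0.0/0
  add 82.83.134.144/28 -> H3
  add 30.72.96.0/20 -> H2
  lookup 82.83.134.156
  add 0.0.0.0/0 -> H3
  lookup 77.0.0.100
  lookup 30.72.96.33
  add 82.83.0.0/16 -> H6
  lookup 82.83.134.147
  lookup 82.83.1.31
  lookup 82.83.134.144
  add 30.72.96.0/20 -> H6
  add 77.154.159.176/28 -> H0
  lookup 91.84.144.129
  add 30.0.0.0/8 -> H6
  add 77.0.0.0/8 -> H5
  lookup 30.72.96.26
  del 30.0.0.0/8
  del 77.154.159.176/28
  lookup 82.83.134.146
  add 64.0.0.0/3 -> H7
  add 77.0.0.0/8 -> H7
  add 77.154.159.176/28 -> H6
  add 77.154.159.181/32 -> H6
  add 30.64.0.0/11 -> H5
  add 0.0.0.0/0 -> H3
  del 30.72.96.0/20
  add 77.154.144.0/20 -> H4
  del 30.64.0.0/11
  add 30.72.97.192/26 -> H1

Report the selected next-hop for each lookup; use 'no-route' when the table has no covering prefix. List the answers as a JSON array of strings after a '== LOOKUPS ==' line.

Trace:
  add 82.83.134.144/28 -> H3 at depth 28
  add 82.80.0.0/12 -> H2 at depth 12
  del 82.83.134.144/28 (clear depth 28)
  add 0.0.0.0/0 -> H1 at depth 0
  ? 82.80.205.170  path d0:H1→d1:-→d2:-→d3:-→d4:-→d5:-→d6:-→d7:-→d8:-→d9:-→d10:-→d11:-→d12:H2→d13:-→d14:-  best=H2
  add 77.0.0.0/8 -> H4 at depth 8
  add 30.72.0.0/17 -> H0 at depth 17
  del 0.0.0.0/0 (clear depth 0)
  add 82.83.134.144/28 -> H3 at depth 28
  add 30.72.96.0/20 -> H2 at depth 20
  ? 82.83.134.156  path d0:-→d1:-→d2:-→d3:-→d4:-→d5:-→d6:-→d7:-→d8:-→d9:-→d10:-→d11:-→d12:H2→d13:-→d14:-→d15:-→d16:-→d17:-→d18:-→d19:-→d20:-→d21:-→d22:-→d23:-→d24:-→d25:-→d26:-→d27:-→d28:H3  best=H3
  add 0.0.0.0/0 -> H3 at depth 0
  ? 77.0.0.100  path d0:H3→d1:-→d2:-→d3:-→d4:-→d5:-→d6:-→d7:-→d8:H4  best=H4
  ? 30.72.96.33  path d0:H3→d1:-→d2:-→d3:-→d4:-→d5:-→d6:-→d7:-→d8:-→d9:-→d10:-→d11:-→d12:-→d13:-→d14:-→d15:-→d16:-→d17:H0→d18:-→d19:-→d20:H2  best=H2
  add 82.83.0.0/16 -> H6 at depth 16
  ? 82.83.134.147  path d0:H3→d1:-→d2:-→d3:-→d4:-→d5:-→d6:-→d7:-→d8:-→d9:-→d10:-→d11:-→d12:H2→d13:-→d14:-→d15:-→d16:H6→d17:-→d18:-→d19:-→d20:-→d21:-→d22:-→d23:-→d24:-→d25:-→d26:-→d27:-→d28:H3  best=H3
  ? 82.83.1.31  path d0:H3→d1:-→d2:-→d3:-→d4:-→d5:-→d6:-→d7:-→d8:-→d9:-→d10:-→d11:-→d12:H2→d13:-→d14:-→d15:-→d16:H6  best=H6
  ? 82.83.134.144  path d0:H3→d1:-→d2:-→d3:-→d4:-→d5:-→d6:-→d7:-→d8:-→d9:-→d10:-→d11:-→d12:H2→d13:-→d14:-→d15:-→d16:H6→d17:-→d18:-→d19:-→d20:-→d21:-→d22:-→d23:-→d24:-→d25:-→d26:-→d27:-→d28:H3  best=H3
  add 30.72.96.0/20 -> H6 at depth 20
  add 77.154.159.176/28 -> H0 at depth 28
  ? 91.84.144.129  path d0:H3→d1:-→d2:-→d3:-→d4:-  best=H3
  add 30.0.0.0/8 -> H6 at depth 8
  add 77.0.0.0/8 -> H5 at depth 8
  ? 30.72.96.26  path d0:H3→d1:-→d2:-→d3:-→d4:-→d5:-→d6:-→d7:-→d8:H6→d9:-→d10:-→d11:-→d12:-→d13:-→d14:-→d15:-→d16:-→d17:H0→d18:-→d19:-→d20:H6  best=H6
  del 30.0.0.0/8 (clear depth 8)
  del 77.154.159.176/28 (clear depth 28)
  ? 82.83.134.146  path d0:H3→d1:-→d2:-→d3:-→d4:-→d5:-→d6:-→d7:-→d8:-→d9:-→d10:-→d11:-→d12:H2→d13:-→d14:-→d15:-→d16:H6→d17:-→d18:-→d19:-→d20:-→d21:-→d22:-→d23:-→d24:-→d25:-→d26:-→d27:-→d28:H3  best=H3
  add 64.0.0.0/3 -> H7 at depth 3
  add 77.0.0.0/8 -> H7 at depth 8
  add 77.154.159.176/28 -> H6 at depth 28
  add 77.154.159.181/32 -> H6 at depth 32
  add 30.64.0.0/11 -> H5 at depth 11
  add 0.0.0.0/0 -> H3 at depth 0
  del 30.72.96.0/20 (clear depth 20)
  add 77.154.144.0/20 -> H4 at depth 20
  del 30.64.0.0/11 (clear depth 11)
  add 30.72.97.192/26 -> H1 at depth 26

== LOOKUPS ==
["H2","H3","H4","H2","H3","H6","H3","H3","H6","H3"]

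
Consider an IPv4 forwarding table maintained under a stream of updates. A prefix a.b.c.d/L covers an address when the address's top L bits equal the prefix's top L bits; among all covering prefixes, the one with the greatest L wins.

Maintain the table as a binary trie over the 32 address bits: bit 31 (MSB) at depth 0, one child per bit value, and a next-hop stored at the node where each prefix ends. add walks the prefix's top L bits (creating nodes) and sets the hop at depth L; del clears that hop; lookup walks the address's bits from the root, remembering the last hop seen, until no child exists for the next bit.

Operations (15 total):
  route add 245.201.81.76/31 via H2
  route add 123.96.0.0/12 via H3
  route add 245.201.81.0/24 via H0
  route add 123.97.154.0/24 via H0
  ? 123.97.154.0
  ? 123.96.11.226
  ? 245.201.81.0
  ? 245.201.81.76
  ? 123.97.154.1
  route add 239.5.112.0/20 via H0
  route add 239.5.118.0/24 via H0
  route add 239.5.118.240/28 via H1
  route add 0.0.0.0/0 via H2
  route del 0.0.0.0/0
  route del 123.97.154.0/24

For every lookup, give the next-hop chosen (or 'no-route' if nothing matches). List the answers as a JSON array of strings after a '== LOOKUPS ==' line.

Trace:
  + 245.201.81.76/31 (H2) depth=31
  + 123.96.0.0/12 (H3) depth=12
  + 245.201.81.0/24 (H0) depth=24
  + 123.97.154.0/24 (H0) depth=24
  ? 123.97.154.0  path d0:-→d1:-→d2:-→d3:-→d4:-→d5:-→d6:-→d7:-→d8:-→d9:-→d10:-→d11:-→d12:H3→d13:-→d14:-→d15:-→d16:-→d17:-→d18:-→d19:-→d20:-→d21:-→d22:-→d23:-→d24:H0  best=H0
  ? 123.96.11.226  path d0:-→d1:-→d2:-→d3:-→d4:-→d5:-→d6:-→d7:-→d8:-→d9:-→d10:-→d11:-→d12:H3→d13:-→d14:-→d15:-  best=H3
  ? 245.201.81.0  path d0:-→d1:-→d2:-→d3:-→d4:-→d5:-→d6:-→d7:-→d8:-→d9:-→d10:-→d11:-→d12:-→d13:-→d14:-→d15:-→d16:-→d17:-→d18:-→d19:-→d20:-→d21:-→d22:-→d23:-→d24:H0→d25:-  best=H0
  ? 245.201.81.76  path d0:-→d1:-→d2:-→d3:-→d4:-→d5:-→d6:-→d7:-→d8:-→d9:-→d10:-→d11:-→d12:-→d13:-→d14:-→d15:-→d16:-→d17:-→d18:-→d19:-→d20:-→d21:-→d22:-→d23:-→d24:H0→d25:-→d26:-→d27:-→d28:-→d29:-→d30:-→d31:H2  best=H2
  ? 123.97.154.1  path d0:-→d1:-→d2:-→d3:-→d4:-→d5:-→d6:-→d7:-→d8:-→d9:-→d10:-→d11:-→d12:H3→d13:-→d14:-→d15:-→d16:-→d17:-→d18:-→d19:-→d20:-→d21:-→d22:-→d23:-→d24:H0  best=H0
  + 239.5.112.0/20 (H0) depth=20
  + 239.5.118.0/24 (H0) depth=24
  + 239.5.118.240/28 (H1) depth=28
  + 0.0.0.0/0 (H2) depth=0
  - 0.0.0.0/0 clear@0
  - 123.97.154.0/24 clear@24

== LOOKUPS ==
["H0","H3","H0","H2","H0"]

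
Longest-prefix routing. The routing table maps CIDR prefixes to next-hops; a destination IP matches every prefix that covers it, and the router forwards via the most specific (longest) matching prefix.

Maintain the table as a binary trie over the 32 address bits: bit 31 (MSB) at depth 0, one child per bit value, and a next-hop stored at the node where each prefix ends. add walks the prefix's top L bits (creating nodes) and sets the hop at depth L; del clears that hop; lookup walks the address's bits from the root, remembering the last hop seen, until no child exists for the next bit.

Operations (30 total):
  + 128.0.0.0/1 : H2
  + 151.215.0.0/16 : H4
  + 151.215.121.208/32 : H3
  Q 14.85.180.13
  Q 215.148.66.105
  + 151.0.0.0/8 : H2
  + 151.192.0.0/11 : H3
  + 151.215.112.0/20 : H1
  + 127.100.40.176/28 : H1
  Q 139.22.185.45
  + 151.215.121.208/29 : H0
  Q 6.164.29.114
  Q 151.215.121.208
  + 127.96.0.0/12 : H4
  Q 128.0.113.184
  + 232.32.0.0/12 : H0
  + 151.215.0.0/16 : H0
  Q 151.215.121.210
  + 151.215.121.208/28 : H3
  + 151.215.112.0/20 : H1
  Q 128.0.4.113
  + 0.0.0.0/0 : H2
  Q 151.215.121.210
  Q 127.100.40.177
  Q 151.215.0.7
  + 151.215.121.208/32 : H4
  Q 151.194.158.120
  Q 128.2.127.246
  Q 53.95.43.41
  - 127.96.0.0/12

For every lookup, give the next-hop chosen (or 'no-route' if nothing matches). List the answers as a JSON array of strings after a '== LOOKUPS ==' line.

Apply in order:
  + 128.0.0.0/1 (H2) depth=1
  + 151.215.0.0/16 (H4) depth=16
  + 151.215.121.208/32 (H3) depth=32
  lookup 14.85.180.13: bits ε walk d0:- -> no-route
  lookup 215.148.66.105: bits 1 walk d0:-→d1:H2 -> H2
  + 151.0.0.0/8 (H2) depth=8
  + 151.192.0.0/11 (H3) depth=11
  + 151.215.112.0/20 (H1) depth=20
  + 127.100.40.176/28 (H1) depth=28
  lookup 139.22.185.45: bits 100 walk d0:-→d1:H2→d2:-→d3:- -> H2
  + 151.215.121.208/29 (H0) depth=29
  lookup 6.164.29.114: bits 0 walk d0:-→d1:- -> no-route
  lookup 151.215.121.208: bits 10010111110101110111100111010000 walk d0:-→d1:H2→d2:-→d3:-→d4:-→d5:-→d6:-→d7:-→d8:H2→d9:-→d10:-→d11:H3→d12:-→d13:-→d14:-→d15:-→d16:H4→d17:-→d18:-→d19:-→d20:H1→d21:-→d22:-→d23:-→d24:-→d25:-→d26:-→d27:-→d28:-→d29:H0→d30:-→d31:-→d32:H3 -> H3
  + 127.96.0.0/12 (H4) depth=12
  lookup 128.0.113.184: bits 100 walk d0:-→d1:H2→d2:-→d3:- -> H2
  + 232.32.0.0/12 (H0) depth=12
  + 151.215.0.0/16 (H0) depth=16
  lookup 151.215.121.210: bits 100101111101011101111001110100 walk d0:-→d1:H2→d2:-→d3:-→d4:-→d5:-→d6:-→d7:-→d8:H2→d9:-→d10:-→d11:H3→d12:-→d13:-→d14:-→d15:-→d16:H0→d17:-→d18:-→d19:-→d20:H1→d21:-→d22:-→d23:-→d24:-→d25:-→d26:-→d27:-→d28:-→d29:H0→d30:- -> H0
  + 151.215.121.208/28 (H3) depth=28
  + 151.215.112.0/20 (H1) depth=20
  lookup 128.0.4.113: bits 100 walk d0:-→d1:H2→d2:-→d3:- -> H2
  + 0.0.0.0/0 (H2) depth=0
  lookup 151.215.121.210: bits 100101111101011101111001110100 walk d0:H2→d1:H2→d2:-→d3:-→d4:-→d5:-→d6:-→d7:-→d8:H2→d9:-→d10:-→d11:H3→d12:-→d13:-→d14:-→d15:-→d16:H0→d17:-→d18:-→d19:-→d20:H1→d21:-→d22:-→d23:-→d24:-→d25:-→d26:-→d27:-→d28:H3→d29:H0→d30:- -> H0
  lookup 127.100.40.177: bits 0111111101100100001010001011 walk d0:H2→d1:-→d2:-→d3:-→d4:-→d5:-→d6:-→d7:-→d8:-→d9:-→d10:-→d11:-→d12:H4→d13:-→d14:-→d15:-→d16:-→d17:-→d18:-→d19:-→d20:-→d21:-→d22:-→d23:-→d24:-→d25:-→d26:-→d27:-→d28:H1 -> H1
  lookup 151.215.0.7: bits 10010111110101110 walk d0:H2→d1:H2→d2:-→d3:-→d4:-→d5:-→d6:-→d7:-→d8:H2→d9:-→d10:-→d11:H3→d12:-→d13:-→d14:-→d15:-→d16:H0→d17:- -> H0
  + 151.215.121.208/32 (H4) depth=32
  lookup 151.194.158.120: bits 10010111110 walk d0:H2→d1:H2→d2:-→d3:-→d4:-→d5:-→d6:-→d7:-→d8:H2→d9:-→d10:-→d11:H3 -> H3
  lookup 128.2.127.246: bits 100 walk d0:H2→d1:H2→d2:-→d3:- -> H2
  lookup 53.95.43.41: bits 0 walk d0:H2→d1:- -> H2
  - 127.96.0.0/12 clear@12

== LOOKUPS ==
["no-route","H2","H2","no-route","H3","H2","H0","H2","H0","H1","H0","H3","H2","H2"]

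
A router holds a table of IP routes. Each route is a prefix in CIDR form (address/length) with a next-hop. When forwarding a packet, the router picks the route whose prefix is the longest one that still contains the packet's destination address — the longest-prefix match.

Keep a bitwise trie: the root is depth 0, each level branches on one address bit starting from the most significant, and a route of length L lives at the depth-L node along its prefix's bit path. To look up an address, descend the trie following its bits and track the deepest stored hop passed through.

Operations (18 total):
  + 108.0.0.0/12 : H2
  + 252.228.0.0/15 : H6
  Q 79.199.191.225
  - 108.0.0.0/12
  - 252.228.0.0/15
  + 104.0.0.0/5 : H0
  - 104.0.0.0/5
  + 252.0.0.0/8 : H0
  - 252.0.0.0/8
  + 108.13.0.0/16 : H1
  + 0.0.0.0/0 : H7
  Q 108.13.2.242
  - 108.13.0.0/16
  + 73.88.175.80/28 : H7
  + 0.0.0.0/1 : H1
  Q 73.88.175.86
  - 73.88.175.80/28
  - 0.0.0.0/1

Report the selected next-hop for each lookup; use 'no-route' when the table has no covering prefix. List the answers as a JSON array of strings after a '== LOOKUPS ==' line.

Process each operation:
  + 108.0.0.0/12 (H2) depth=12
  + 252.228.0.0/15 (H6) depth=15
  Q 79.199.191.225: descend 01 ; hops seen [∅] ; pick no-route
  del 108.0.0.0/12 (clear depth 12)
  del 252.228.0.0/15 (clear depth 15)
  + 104.0.0.0/5 (H0) depth=5
  del 104.0.0.0/5 (clear depth 5)
  + 252.0.0.0/8 (H0) depth=8
  del 252.0.0.0/8 (clear depth 8)
  + 108.13.0.0/16 (H1) depth=16
  + 0.0.0.0/0 (H7) depth=0
  Q 108.13.2.242: descend 0110110000001101 ; hops seen [H7,H1] ; pick H1
  del 108.13.0.0/16 (clear depth 16)
  + 73.88.175.80/28 (H7) depth=28
  + 0.0.0.0/1 (H1) depth=1
  Q 73.88.175.86: descend 0100100101011000101011110101 ; hops seen [H7,H1,H7] ; pick H7
  del 73.88.175.80/28 (clear depth 28)
  del 0.0.0.0/1 (clear depth 1)

== LOOKUPS ==
["no-route","H1","H7"]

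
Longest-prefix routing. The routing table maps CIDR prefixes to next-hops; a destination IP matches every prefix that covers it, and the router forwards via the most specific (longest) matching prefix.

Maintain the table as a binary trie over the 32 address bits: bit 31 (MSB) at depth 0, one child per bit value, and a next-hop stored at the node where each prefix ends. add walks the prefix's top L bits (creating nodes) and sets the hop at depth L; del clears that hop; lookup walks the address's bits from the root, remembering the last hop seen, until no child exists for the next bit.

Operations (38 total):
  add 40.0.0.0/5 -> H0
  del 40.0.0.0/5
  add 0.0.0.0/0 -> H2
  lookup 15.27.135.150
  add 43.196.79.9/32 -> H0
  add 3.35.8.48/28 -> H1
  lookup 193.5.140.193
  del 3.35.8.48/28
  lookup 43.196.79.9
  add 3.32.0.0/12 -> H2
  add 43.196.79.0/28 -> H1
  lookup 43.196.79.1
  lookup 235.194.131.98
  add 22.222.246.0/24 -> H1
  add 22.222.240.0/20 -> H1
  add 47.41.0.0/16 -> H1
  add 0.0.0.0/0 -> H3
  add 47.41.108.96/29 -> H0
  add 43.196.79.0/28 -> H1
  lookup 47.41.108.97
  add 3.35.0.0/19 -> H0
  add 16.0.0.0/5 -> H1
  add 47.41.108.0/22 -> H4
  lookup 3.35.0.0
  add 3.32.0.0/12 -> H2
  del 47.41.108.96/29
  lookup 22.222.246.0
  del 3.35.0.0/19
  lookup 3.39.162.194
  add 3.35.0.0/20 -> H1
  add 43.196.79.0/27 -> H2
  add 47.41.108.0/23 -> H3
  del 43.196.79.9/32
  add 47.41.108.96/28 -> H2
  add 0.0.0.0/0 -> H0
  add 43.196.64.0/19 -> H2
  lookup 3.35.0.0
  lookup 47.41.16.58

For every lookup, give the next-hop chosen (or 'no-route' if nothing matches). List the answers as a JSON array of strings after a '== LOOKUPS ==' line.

Trace:
  + 40.0.0.0/5 (H0) depth=5
  del 40.0.0.0/5 (clear depth 5)
  + 0.0.0.0/0 (H2) depth=0
  lookup 15.27.135.150: bits 00 walk d0:H2→d1:-→d2:- -> H2
  + 43.196.79.9/32 (H0) depth=32
  + 3.35.8.48/28 (H1) depth=28
  lookup 193.5.140.193: bits ε walk d0:H2 -> H2
  del 3.35.8.48/28 (clear depth 28)
  lookup 43.196.79.9: bits 00101011110001000100111100001001 walk d0:H2→d1:-→d2:-→d3:-→d4:-→d5:-→d6:-→d7:-→d8:-→d9:-→d10:-→d11:-→d12:-→d13:-→d14:-→d15:-→d16:-→d17:-→d18:-→d19:-→d20:-→d21:-→d22:-→d23:-→d24:-→d25:-→d26:-→d27:-→d28:-→d29:-→d30:-→d31:-→d32:H0 -> H0
  + 3.32.0.0/12 (H2) depth=12
  + 43.196.79.0/28 (H1) depth=28
  lookup 43.196.79.1: bits 0010101111000100010011110000 walk d0:H2→d1:-→d2:-→d3:-→d4:-→d5:-→d6:-→d7:-→d8:-→d9:-→d10:-→d11:-→d12:-→d13:-→d14:-→d15:-→d16:-→d17:-→d18:-→d19:-→d20:-→d21:-→d22:-→d23:-→d24:-→d25:-→d26:-→d27:-→d28:H1 -> H1
  lookup 235.194.131.98: bits ε walk d0:H2 -> H2
  + 22.222.246.0/24 (H1) depth=24
  + 22.222.240.0/20 (H1) depth=20
  + 47.41.0.0/16 (H1) depth=16
  + 0.0.0.0/0 (H3) depth=0
  + 47.41.108.96/29 (H0) depth=29
  + 43.196.79.0/28 (H1) depth=28
  lookup 47.41.108.97: bits 00101111001010010110110001100 walk d0:H3→d1:-→d2:-→d3:-→d4:-→d5:-→d6:-→d7:-→d8:-→d9:-→d10:-→d11:-→d12:-→d13:-→d14:-→d15:-→d16:H1→d17:-→d18:-→d19:-→d20:-→d21:-→d22:-→d23:-→d24:-→d25:-→d26:-→d27:-→d28:-→d29:H0 -> H0
  + 3.35.0.0/19 (H0) depth=19
  + 16.0.0.0/5 (H1) depth=5
  + 47.41.108.0/22 (H4) depth=22
  lookup 3.35.0.0: bits 00000011001000110000 walk d0:H3→d1:-→d2:-→d3:-→d4:-→d5:-→d6:-→d7:-→d8:-→d9:-→d10:-→d11:-→d12:H2→d13:-→d14:-→d15:-→d16:-→d17:-→d18:-→d19:H0→d20:- -> H0
  + 3.32.0.0/12 (H2) depth=12
  del 47.41.108.96/29 (clear depth 29)
  lookup 22.222.246.0: bits 000101101101111011110110 walk d0:H3→d1:-→d2:-→d3:-→d4:-→d5:H1→d6:-→d7:-→d8:-→d9:-→d10:-→d11:-→d12:-→d13:-→d14:-→d15:-→d16:-→d17:-→d18:-→d19:-→d20:H1→d21:-→d22:-→d23:-→d24:H1 -> H1
  del 3.35.0.0/19 (clear depth 19)
  lookup 3.39.162.194: bits 0000001100100 walk d0:H3→d1:-→d2:-→d3:-→d4:-→d5:-→d6:-→d7:-→d8:-→d9:-→d10:-→d11:-→d12:H2→d13:- -> H2
  + 3.35.0.0/20 (H1) depth=20
  + 43.196.79.0/27 (H2) depth=27
  + 47.41.108.0/23 (H3) depth=23
  del 43.196.79.9/32 (clear depth 32)
  + 47.41.108.96/28 (H2) depth=28
  + 0.0.0.0/0 (H0) depth=0
  + 43.196.64.0/19 (H2) depth=19
  lookup 3.35.0.0: bits 00000011001000110000 walk d0:H0→d1:-→d2:-→d3:-→d4:-→d5:-→d6:-→d7:-→d8:-→d9:-→d10:-→d11:-→d12:H2→d13:-→d14:-→d15:-→d16:-→d17:-→d18:-→d19:-→d20:H1 -> H1
  lookup 47.41.16.58: bits 00101111001010010 walk d0:H0→d1:-→d2:-→d3:-→d4:-→d5:-→d6:-→d7:-→d8:-→d9:-→d10:-→d11:-→d12:-→d13:-→d14:-→d15:-→d16:H1→d17:- -> H1

== LOOKUPS ==
["H2","H2","H0","H1","H2","H0","H0","H1","H2","H1","H1"]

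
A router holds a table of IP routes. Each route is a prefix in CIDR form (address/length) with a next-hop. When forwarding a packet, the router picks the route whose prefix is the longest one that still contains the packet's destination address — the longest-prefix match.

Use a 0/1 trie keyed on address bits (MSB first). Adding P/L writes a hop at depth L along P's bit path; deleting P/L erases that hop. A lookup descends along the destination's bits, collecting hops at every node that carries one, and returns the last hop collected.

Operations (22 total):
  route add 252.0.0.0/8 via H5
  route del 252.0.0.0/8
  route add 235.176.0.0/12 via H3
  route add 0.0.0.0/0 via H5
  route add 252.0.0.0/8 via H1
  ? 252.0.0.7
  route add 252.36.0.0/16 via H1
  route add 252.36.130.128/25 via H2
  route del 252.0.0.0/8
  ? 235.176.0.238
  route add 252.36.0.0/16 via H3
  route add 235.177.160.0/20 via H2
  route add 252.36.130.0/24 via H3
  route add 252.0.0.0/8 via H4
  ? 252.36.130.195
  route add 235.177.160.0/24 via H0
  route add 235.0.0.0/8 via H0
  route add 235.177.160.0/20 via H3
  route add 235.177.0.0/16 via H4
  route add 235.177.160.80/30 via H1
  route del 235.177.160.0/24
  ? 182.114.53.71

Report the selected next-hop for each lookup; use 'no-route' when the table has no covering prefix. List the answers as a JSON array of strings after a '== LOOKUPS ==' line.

Process each operation:
  + 252.0.0.0/8 (H5) depth=8
  - 252.0.0.0/8 clear@8
  + 235.176.0.0/12 (H3) depth=12
  + 0.0.0.0/0 (H5) depth=0
  + 252.0.0.0/8 (H1) depth=8
  ? 252.0.0.7  path d0:H5→d1:-→d2:-→d3:-→d4:-→d5:-→d6:-→d7:-→d8:H1  best=H1
  + 252.36.0.0/16 (H1) depth=16
  + 252.36.130.128/25 (H2) depth=25
  - 252.0.0.0/8 clear@8
  ? 235.176.0.238  path d0:H5→d1:-→d2:-→d3:-→d4:-→d5:-→d6:-→d7:-→d8:-→d9:-→d10:-→d11:-→d12:H3  best=H3
  + 252.36.0.0/16 (H3) depth=16
  + 235.177.160.0/20 (H2) depth=20
  + 252.36.130.0/24 (H3) depth=24
  + 252.0.0.0/8 (H4) depth=8
  ? 252.36.130.195  path d0:H5→d1:-→d2:-→d3:-→d4:-→d5:-→d6:-→d7:-→d8:H4→d9:-→d10:-→d11:-→d12:-→d13:-→d14:-→d15:-→d16:H3→d17:-→d18:-→d19:-→d20:-→d21:-→d22:-→d23:-→d24:H3→d25:H2  best=H2
  + 235.177.160.0/24 (H0) depth=24
  + 235.0.0.0/8 (H0) depth=8
  + 235.177.160.0/20 (H3) depth=20
  + 235.177.0.0/16 (H4) depth=16
  + 235.177.160.80/30 (H1) depth=30
  - 235.177.160.0/24 clear@24
  ? 182.114.53.71  path d0:H5→d1:-  best=H5

== LOOKUPS ==
["H1","H3","H2","H5"]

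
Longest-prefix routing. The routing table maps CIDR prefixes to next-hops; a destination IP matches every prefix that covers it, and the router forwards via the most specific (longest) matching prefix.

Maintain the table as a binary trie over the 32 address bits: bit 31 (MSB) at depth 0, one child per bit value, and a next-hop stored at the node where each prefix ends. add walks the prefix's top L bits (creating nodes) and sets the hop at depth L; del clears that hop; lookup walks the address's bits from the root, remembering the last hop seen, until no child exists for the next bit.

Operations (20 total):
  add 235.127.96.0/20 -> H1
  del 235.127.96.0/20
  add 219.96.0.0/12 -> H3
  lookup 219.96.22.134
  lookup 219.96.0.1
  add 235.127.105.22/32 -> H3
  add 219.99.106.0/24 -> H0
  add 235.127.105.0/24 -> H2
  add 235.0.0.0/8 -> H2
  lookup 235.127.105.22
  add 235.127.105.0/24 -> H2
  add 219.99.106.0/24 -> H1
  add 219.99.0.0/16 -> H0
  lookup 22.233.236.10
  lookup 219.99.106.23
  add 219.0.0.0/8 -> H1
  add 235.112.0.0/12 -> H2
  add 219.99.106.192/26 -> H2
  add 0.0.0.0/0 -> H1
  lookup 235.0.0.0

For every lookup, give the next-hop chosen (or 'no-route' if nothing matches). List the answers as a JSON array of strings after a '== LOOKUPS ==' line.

Process each operation:
  add 235.127.96.0/20 -> H1 at depth 20
  del 235.127.96.0/20 (clear depth 20)
  add 219.96.0.0/12 -> H3 at depth 12
  lookup 219.96.22.134: bits 110110110110 walk d0:-→d1:-→d2:-→d3:-→d4:-→d5:-→d6:-→d7:-→d8:-→d9:-→d10:-→d11:-→d12:H3 -> H3
  lookup 219.96.0.1: bits 110110110110 walk d0:-→d1:-→d2:-→d3:-→d4:-→d5:-→d6:-→d7:-→d8:-→d9:-→d10:-→d11:-→d12:H3 -> H3
  add 235.127.105.22/32 -> H3 at depth 32
  add 219.99.106.0/24 -> H0 at depth 24
  add 235.127.105.0/24 -> H2 at depth 24
  add 235.0.0.0/8 -> H2 at depth 8
  lookup 235.127.105.22: bits 11101011011111110110100100010110 walk d0:-→d1:-→d2:-→d3:-→d4:-→d5:-→d6:-→d7:-→d8:H2→d9:-→d10:-→d11:-→d12:-→d13:-→d14:-→d15:-→d16:-→d17:-→d18:-→d19:-→d20:-→d21:-→d22:-→d23:-→d24:H2→d25:-→d26:-→d27:-→d28:-→d29:-→d30:-→d31:-→d32:H3 -> H3
  add 235.127.105.0/24 -> H2 at depth 24
  add 219.99.106.0/24 -> H1 at depth 24
  add 219.99.0.0/16 -> H0 at depth 16
  lookup 22.233.236.10: bits ε walk d0:- -> no-route
  lookup 219.99.106.23: bits 110110110110001101101010 walk d0:-→d1:-→d2:-→d3:-→d4:-→d5:-→d6:-→d7:-→d8:-→d9:-→d10:-→d11:-→d12:H3→d13:-→d14:-→d15:-→d16:H0→d17:-→d18:-→d19:-→d20:-→d21:-→d22:-→d23:-→d24:H1 -> H1
  add 219.0.0.0/8 -> H1 at depth 8
  add 235.112.0.0/12 -> H2 at depth 12
  add 219.99.106.192/26 -> H2 at depth 26
  add 0.0.0.0/0 -> H1 at depth 0
  lookup 235.0.0.0: bits 111010110 walk d0:H1→d1:-→d2:-→d3:-→d4:-→d5:-→d6:-→d7:-→d8:H2→d9:- -> H2

== LOOKUPS ==
["H3","H3","H3","no-route","H1","H2"]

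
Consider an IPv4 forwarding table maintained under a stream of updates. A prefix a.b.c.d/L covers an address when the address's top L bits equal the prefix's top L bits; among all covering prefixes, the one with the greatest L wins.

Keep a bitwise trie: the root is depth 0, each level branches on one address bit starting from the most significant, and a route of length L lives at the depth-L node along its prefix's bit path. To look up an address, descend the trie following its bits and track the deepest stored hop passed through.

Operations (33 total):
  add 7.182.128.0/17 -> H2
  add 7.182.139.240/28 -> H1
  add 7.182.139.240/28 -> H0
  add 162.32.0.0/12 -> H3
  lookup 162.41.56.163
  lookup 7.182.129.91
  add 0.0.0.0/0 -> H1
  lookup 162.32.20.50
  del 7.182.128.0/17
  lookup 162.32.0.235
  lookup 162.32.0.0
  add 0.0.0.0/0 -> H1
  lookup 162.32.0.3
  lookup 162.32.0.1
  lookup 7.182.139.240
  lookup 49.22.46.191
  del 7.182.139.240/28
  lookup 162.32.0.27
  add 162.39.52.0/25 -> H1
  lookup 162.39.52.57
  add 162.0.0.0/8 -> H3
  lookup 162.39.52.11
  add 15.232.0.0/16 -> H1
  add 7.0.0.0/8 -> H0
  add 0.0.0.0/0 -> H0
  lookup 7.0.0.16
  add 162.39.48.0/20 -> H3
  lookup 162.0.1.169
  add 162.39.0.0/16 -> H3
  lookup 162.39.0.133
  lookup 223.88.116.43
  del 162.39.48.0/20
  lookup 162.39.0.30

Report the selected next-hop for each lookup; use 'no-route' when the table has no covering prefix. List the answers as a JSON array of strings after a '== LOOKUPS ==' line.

Process each operation:
  + 7.182.128.0/17 (H2) depth=17
  + 7.182.139.240/28 (H1) depth=28
  + 7.182.139.240/28 (H0) depth=28
  + 162.32.0.0/12 (H3) depth=12
  Q 162.41.56.163: descend 101000100010 ; hops seen [H3] ; pick H3
  Q 7.182.129.91: descend 00000111101101101000 ; hops seen [H2] ; pick H2
  + 0.0.0.0/0 (H1) depth=0
  Q 162.32.20.50: descend 101000100010 ; hops seen [H1,H3] ; pick H3
  - 7.182.128.0/17 clear@17
  Q 162.32.0.235: descend 101000100010 ; hops seen [H1,H3] ; pick H3
  Q 162.32.0.0: descend 101000100010 ; hops seen [H1,H3] ; pick H3
  + 0.0.0.0/0 (H1) depth=0
  Q 162.32.0.3: descend 101000100010 ; hops seen [H1,H3] ; pick H3
  Q 162.32.0.1: descend 101000100010 ; hops seen [H1,H3] ; pick H3
  Q 7.182.139.240: descend 0000011110110110100010111111 ; hops seen [H1,H0] ; pick H0
  Q 49.22.46.191: descend 00 ; hops seen [H1] ; pick H1
  - 7.182.139.240/28 clear@28
  Q 162.32.0.27: descend 101000100010 ; hops seen [H1,H3] ; pick H3
  + 162.39.52.0/25 (H1) depth=25
  Q 162.39.52.57: descend 1010001000100111001101000 ; hops seen [H1,H3,H1] ; pick H1
  + 162.0.0.0/8 (H3) depth=8
  Q 162.39.52.11: descend 1010001000100111001101000 ; hops seen [H1,H3,H3,H1] ; pick H1
  + 15.232.0.0/16 (H1) depth=16
  + 7.0.0.0/8 (H0) depth=8
  + 0.0.0.0/0 (H0) depth=0
  Q 7.0.0.16: descend 00000111 ; hops seen [H0,H0] ; pick H0
  + 162.39.48.0/20 (H3) depth=20
  Q 162.0.1.169: descend 1010001000 ; hops seen [H0,H3] ; pick H3
  + 162.39.0.0/16 (H3) depth=16
  Q 162.39.0.133: descend 101000100010011100 ; hops seen [H0,H3,H3,H3] ; pick H3
  Q 223.88.116.43: descend 1 ; hops seen [H0] ; pick H0
  - 162.39.48.0/20 clear@20
  Q 162.39.0.30: descend 101000100010011100 ; hops seen [H0,H3,H3,H3] ; pick H3

== LOOKUPS ==
["H3","H2","H3","H3","H3","H3","H3","H0","H1","H3","H1","H1","H0","H3","H3","H0","H3"]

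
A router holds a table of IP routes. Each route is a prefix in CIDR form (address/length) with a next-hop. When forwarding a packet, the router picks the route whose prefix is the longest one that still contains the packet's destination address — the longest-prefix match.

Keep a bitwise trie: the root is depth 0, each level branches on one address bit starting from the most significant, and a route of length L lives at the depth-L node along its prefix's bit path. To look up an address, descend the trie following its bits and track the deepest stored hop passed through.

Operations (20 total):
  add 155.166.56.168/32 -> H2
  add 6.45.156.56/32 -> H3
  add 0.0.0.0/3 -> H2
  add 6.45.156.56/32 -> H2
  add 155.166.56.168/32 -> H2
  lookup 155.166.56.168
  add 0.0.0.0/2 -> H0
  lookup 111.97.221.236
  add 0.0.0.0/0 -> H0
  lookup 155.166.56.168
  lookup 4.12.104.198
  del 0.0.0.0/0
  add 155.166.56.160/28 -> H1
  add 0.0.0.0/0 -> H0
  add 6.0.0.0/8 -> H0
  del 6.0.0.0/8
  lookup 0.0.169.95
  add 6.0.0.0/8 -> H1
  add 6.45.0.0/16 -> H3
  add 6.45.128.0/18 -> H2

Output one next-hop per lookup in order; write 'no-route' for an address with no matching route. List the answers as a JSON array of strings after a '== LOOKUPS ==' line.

Process each operation:
  add 155.166.56.168/32 -> H2 at depth 32
  add 6.45.156.56/32 -> H3 at depth 32
  add 0.0.0.0/3 -> H2 at depth 3
  add 6.45.156.56/32 -> H2 at depth 32
  add 155.166.56.168/32 -> H2 at depth 32
  lookup 155.166.56.168: bits 10011011101001100011100010101000 walk d0:-→d1:-→d2:-→d3:-→d4:-→d5:-→d6:-→d7:-→d8:-→d9:-→d10:-→d11:-→d12:-→d13:-→d14:-→d15:-→d16:-→d17:-→d18:-→d19:-→d20:-→d21:-→d22:-→d23:-→d24:-→d25:-→d26:-→d27:-→d28:-→d29:-→d30:-→d31:-→d32:H2 -> H2
  add 0.0.0.0/2 -> H0 at depth 2
  lookup 111.97.221.236: bits 0 walk d0:-→d1:- -> no-route
  add 0.0.0.0/0 -> H0 at depth 0
  lookup 155.166.56.168: bits 10011011101001100011100010101000 walk d0:H0→d1:-→d2:-→d3:-→d4:-→d5:-→d6:-→d7:-→d8:-→d9:-→d10:-→d11:-→d12:-→d13:-→d14:-→d15:-→d16:-→d17:-→d18:-→d19:-→d20:-→d21:-→d22:-→d23:-→d24:-→d25:-→d26:-→d27:-→d28:-→d29:-→d30:-→d31:-→d32:H2 -> H2
  lookup 4.12.104.198: bits 000001 walk d0:H0→d1:-→d2:H0→d3:H2→d4:-→d5:-→d6:- -> H2
  - 0.0.0.0/0 clear@0
  add 155.166.56.160/28 -> H1 at depth 28
  add 0.0.0.0/0 -> H0 at depth 0
  add 6.0.0.0/8 -> H0 at depth 8
  - 6.0.0.0/8 clear@8
  lookup 0.0.169.95: bits 00000 walk d0:H0→d1:-→d2:H0→d3:H2→d4:-→d5:- -> H2
  add 6.0.0.0/8 -> H1 at depth 8
  add 6.45.0.0/16 -> H3 at depth 16
  add 6.45.128.0/18 -> H2 at depth 18

== LOOKUPS ==
["H2","no-route","H2","H2","H2"]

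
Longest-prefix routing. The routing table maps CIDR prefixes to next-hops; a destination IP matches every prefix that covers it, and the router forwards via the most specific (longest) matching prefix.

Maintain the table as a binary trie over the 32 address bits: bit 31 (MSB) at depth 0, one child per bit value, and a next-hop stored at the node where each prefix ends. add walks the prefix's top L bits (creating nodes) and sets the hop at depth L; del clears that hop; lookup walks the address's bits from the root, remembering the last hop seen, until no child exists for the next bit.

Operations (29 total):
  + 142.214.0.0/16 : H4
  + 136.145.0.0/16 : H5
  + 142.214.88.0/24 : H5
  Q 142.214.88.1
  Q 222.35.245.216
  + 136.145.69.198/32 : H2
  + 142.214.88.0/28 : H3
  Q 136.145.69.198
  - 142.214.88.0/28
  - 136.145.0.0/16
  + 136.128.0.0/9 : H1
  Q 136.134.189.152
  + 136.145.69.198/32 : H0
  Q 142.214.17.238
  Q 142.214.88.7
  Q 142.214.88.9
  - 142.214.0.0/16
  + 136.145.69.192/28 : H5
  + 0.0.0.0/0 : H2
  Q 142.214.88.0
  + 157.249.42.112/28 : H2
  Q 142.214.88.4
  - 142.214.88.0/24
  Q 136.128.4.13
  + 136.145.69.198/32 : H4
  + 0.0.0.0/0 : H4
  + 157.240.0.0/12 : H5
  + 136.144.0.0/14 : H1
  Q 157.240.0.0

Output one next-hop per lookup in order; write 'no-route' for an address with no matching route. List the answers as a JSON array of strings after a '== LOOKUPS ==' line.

Trace:
  add 142.214.0.0/16 -> H4 at depth 16
  add 136.145.0.0/16 -> H5 at depth 16
  add 142.214.88.0/24 -> H5 at depth 24
  ? 142.214.88.1  path d0:-→d1:-→d2:-→d3:-→d4:-→d5:-→d6:-→d7:-→d8:-→d9:-→d10:-→d11:-→d12:-→d13:-→d14:-→d15:-→d16:H4→d17:-→d18:-→d19:-→d20:-→d21:-→d22:-→d23:-→d24:H5  best=H5
  ? 222.35.245.216  path d0:-→d1:-  best=no-route
  add 136.145.69.198/32 -> H2 at depth 32
  add 142.214.88.0/28 -> H3 at depth 28
  ? 136.145.69.198  path d0:-→d1:-→d2:-→d3:-→d4:-→d5:-→d6:-→d7:-→d8:-→d9:-→d10:-→d11:-→d12:-→d13:-→d14:-→d15:-→d16:H5→d17:-→d18:-→d19:-→d20:-→d21:-→d22:-→d23:-→d24:-→d25:-→d26:-→d27:-→d28:-→d29:-→d30:-→d31:-→d32:H2  best=H2
  del 142.214.88.0/28 (clear depth 28)
  del 136.145.0.0/16 (clear depth 16)
  add 136.128.0.0/9 -> H1 at depth 9
  ? 136.134.189.152  path d0:-→d1:-→d2:-→d3:-→d4:-→d5:-→d6:-→d7:-→d8:-→d9:H1→d10:-→d11:-  best=H1
  add 136.145.69.198/32 -> H0 at depth 32
  ? 142.214.17.238  path d0:-→d1:-→d2:-→d3:-→d4:-→d5:-→d6:-→d7:-→d8:-→d9:-→d10:-→d11:-→d12:-→d13:-→d14:-→d15:-→d16:H4→d17:-  best=H4
  ? 142.214.88.7  path d0:-→d1:-→d2:-→d3:-→d4:-→d5:-→d6:-→d7:-→d8:-→d9:-→d10:-→d11:-→d12:-→d13:-→d14:-→d15:-→d16:H4→d17:-→d18:-→d19:-→d20:-→d21:-→d22:-→d23:-→d24:H5→d25:-→d26:-→d27:-→d28:-  best=H5
  ? 142.214.88.9  path d0:-→d1:-→d2:-→d3:-→d4:-→d5:-→d6:-→d7:-→d8:-→d9:-→d10:-→d11:-→d12:-→d13:-→d14:-→d15:-→d16:H4→d17:-→d18:-→d19:-→d20:-→d21:-→d22:-→d23:-→d24:H5→d25:-→d26:-→d27:-→d28:-  best=H5
  del 142.214.0.0/16 (clear depth 16)
  add 136.145.69.192/28 -> H5 at depth 28
  add 0.0.0.0/0 -> H2 at depth 0
  ? 142.214.88.0  path d0:H2→d1:-→d2:-→d3:-→d4:-→d5:-→d6:-→d7:-→d8:-→d9:-→d10:-→d11:-→d12:-→d13:-→d14:-→d15:-→d16:-→d17:-→d18:-→d19:-→d20:-→d21:-→d22:-→d23:-→d24:H5→d25:-→d26:-→d27:-→d28:-  best=H5
  add 157.249.42.112/28 -> H2 at depth 28
  ? 142.214.88.4  path d0:H2→d1:-→d2:-→d3:-→d4:-→d5:-→d6:-→d7:-→d8:-→d9:-→d10:-→d11:-→d12:-→d13:-→d14:-→d15:-→d16:-→d17:-→d18:-→d19:-→d20:-→d21:-→d22:-→d23:-→d24:H5→d25:-→d26:-→d27:-→d28:-  best=H5
  del 142.214.88.0/24 (clear depth 24)
  ? 136.128.4.13  path d0:H2→d1:-→d2:-→d3:-→d4:-→d5:-→d6:-→d7:-→d8:-→d9:H1→d10:-→d11:-  best=H1
  add 136.145.69.198/32 -> H4 at depth 32
  add 0.0.0.0/0 -> H4 at depth 0
  add 157.240.0.0/12 -> H5 at depth 12
  add 136.144.0.0/14 -> H1 at depth 14
  ? 157.240.0.0  path d0:H4→d1:-→d2:-→d3:-→d4:-→d5:-→d6:-→d7:-→d8:-→d9:-→d10:-→d11:-→d12:H5  best=H5

== LOOKUPS ==
["H5","no-route","H2","H1","H4","H5","H5","H5","H5","H1","H5"]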